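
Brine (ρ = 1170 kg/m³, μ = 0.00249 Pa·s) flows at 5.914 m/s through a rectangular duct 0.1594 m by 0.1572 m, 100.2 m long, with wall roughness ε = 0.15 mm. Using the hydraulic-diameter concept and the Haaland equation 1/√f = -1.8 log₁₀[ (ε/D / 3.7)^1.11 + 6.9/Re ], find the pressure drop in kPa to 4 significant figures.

ΔP ≈ 259.5 kPa

Hydraulic diameter D_h = 4A/P = 4·(0.1594·0.1572)/(2·(0.1594+0.1572)) = 0.1002/0.6332 = 0.1583 m.
Re = ρVD_h/μ = 1170·5.914·0.1583/0.00249 = 4.399e+05.
ε/D_h = 0.00015/0.1583 = 0.000948; Haaland gives 1/√f = -1.8 log₁₀[0.000103+1.57e-05] = 7.065, so f = 0.02003.
ΔP = f(L/D_h)(ρV²/2) = 0.02003·100.2/0.1583·2.046e+04 = 2.595e+05 Pa.
ΔP = 259.5 kPa.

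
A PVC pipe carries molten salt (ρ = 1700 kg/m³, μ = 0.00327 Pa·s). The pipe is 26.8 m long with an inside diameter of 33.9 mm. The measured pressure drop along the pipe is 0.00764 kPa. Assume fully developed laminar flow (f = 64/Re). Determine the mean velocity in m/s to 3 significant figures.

For laminar flow, f = 64/Re with Re = ρVD/μ, so Darcy-Weisbach reduces to ΔP = 32μLV/D². Solving for V: V = ΔP·D²/(32μL) = 7.64·(0.0339)²/(32·0.00327·26.8) = 0.003131 m/s.
Check: Re = ρVD/μ = 1700·0.003131·0.0339/0.00327 = 55.18 < 2300, so the laminar assumption holds.

V ≈ 0.00313 m/s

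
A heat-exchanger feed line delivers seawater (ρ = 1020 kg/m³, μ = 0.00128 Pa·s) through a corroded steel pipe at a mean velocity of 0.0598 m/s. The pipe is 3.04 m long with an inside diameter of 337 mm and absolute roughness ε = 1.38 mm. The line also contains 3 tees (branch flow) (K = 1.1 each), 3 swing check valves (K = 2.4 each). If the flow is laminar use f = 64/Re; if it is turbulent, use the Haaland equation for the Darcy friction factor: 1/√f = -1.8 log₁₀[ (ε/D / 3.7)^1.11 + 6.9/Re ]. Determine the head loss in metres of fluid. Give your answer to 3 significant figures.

Reynolds number Re = ρVD/μ = 1020 · 0.0598 · 0.337 / 0.00128 = 1.606e+04.
Re > 4000 → turbulent. Relative roughness ε/D = 0.00138/0.337 = 0.00409. Haaland: 1/√f = -1.8 log₁₀[(0.00409/3.7)^1.11 + 6.9/1.606e+04] = -1.8 log₁₀[0.000523 + 0.00043] = 5.438, so f = 0.03382.
Total minor-loss coefficient ΣK = 3·1.1 + 3·2.4 = 10.5.
ΔP = [f·L/D + ΣK]·(ρV²/2) = [0.03382·3.04/0.337 + 10.5]·(1020·0.0598²/2) = [0.3051 + 10.5]·1.824 = 19.71 Pa.
Head loss h_f = ΔP/(ρg) = 19.71/(1020·9.81) = 0.00197 m.

h_f ≈ 0.00197 m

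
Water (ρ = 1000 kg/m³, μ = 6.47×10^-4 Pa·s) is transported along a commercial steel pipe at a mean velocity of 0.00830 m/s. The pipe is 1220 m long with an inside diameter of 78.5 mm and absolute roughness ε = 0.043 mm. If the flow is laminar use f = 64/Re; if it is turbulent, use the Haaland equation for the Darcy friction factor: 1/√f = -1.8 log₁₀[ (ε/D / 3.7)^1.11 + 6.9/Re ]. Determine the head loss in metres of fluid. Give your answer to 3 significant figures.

Reynolds number Re = ρVD/μ = 1000 · 0.0083 · 0.0785 / 0.000647 = 1007.
Re < 2300 → laminar flow, so f = 64/Re = 64/1007 = 0.06355 (the turbulent correlation is not needed).
Darcy-Weisbach: ΔP = f(L/D)(ρV²/2) = 0.06355·(1220/0.0785)·(1000·0.0083²/2) = 0.06355·1.554e+04·0.03445 = 34.02 Pa.
Head loss h_f = ΔP/(ρg) = 34.02/(1000·9.81) = 0.00347 m.

h_f ≈ 0.00347 m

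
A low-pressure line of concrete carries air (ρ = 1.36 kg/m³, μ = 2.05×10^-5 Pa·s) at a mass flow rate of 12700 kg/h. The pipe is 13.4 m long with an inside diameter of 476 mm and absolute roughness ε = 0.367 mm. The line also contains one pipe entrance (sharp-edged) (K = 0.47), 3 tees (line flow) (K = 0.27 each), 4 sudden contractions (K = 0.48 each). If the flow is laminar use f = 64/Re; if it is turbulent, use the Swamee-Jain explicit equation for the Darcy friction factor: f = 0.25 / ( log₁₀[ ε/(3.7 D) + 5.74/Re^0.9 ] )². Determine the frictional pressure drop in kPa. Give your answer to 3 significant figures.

ΔP ≈ 0.541 kPa

ṁ = 12700 kg/h = 12700/3600 = 3.528 kg/s.
A = πD²/4 = π(0.476)²/4 = 0.178 m²; mean velocity V = ṁ/(ρA) = 3.528/(1.36 · 0.178) = 14.58 m/s.
Reynolds number Re = ρVD/μ = 1.36 · 14.58 · 0.476 / 2.05e-05 = 4.603e+05.
Re > 4000 → turbulent. Relative roughness ε/D = 0.000367/0.476 = 0.000771. Swamee-Jain: f = 0.25/(log₁₀[0.000771/3.7 + 5.74/4.603e+05^0.9])² = 0.25/(log₁₀[0.000208 + 4.59e-05])² = 0.25/(-3.595)² = 0.01935.
Total minor-loss coefficient ΣK = 1·0.47 + 3·0.27 + 4·0.48 = 3.2.
ΔP = [f·L/D + ΣK]·(ρV²/2) = [0.01935·13.4/0.476 + 3.2]·(1.36·14.58²/2) = [0.5447 + 3.2]·144.5 = 541.1 Pa.
ΔP = 541.1 Pa = 0.541 kPa.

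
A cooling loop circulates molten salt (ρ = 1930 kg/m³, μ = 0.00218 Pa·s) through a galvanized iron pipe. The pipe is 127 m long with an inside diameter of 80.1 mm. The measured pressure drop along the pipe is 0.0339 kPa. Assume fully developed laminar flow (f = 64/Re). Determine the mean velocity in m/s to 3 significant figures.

V ≈ 0.0246 m/s

For laminar flow, f = 64/Re with Re = ρVD/μ, so Darcy-Weisbach reduces to ΔP = 32μLV/D². Solving for V: V = ΔP·D²/(32μL) = 33.9·(0.0801)²/(32·0.00218·127) = 0.02455 m/s.
Check: Re = ρVD/μ = 1930·0.02455·0.0801/0.00218 = 1741 < 2300, so the laminar assumption holds.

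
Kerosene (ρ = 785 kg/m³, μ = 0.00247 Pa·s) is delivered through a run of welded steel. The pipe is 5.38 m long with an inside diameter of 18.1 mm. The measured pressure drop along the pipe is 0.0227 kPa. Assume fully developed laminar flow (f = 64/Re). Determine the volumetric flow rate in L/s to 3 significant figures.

Q ≈ 0.00450 L/s

For laminar flow, f = 64/Re with Re = ρVD/μ, so Darcy-Weisbach reduces to ΔP = 32μLV/D². Solving for V: V = ΔP·D²/(32μL) = 22.7·(0.0181)²/(32·0.00247·5.38) = 0.01749 m/s.
Check: Re = ρVD/μ = 785·0.01749·0.0181/0.00247 = 100.6 < 2300, so the laminar assumption holds.
Q = V·A = 0.01749·(π/4·0.0181²) = 4.5e-06 m³/s = 0.00450 L/s.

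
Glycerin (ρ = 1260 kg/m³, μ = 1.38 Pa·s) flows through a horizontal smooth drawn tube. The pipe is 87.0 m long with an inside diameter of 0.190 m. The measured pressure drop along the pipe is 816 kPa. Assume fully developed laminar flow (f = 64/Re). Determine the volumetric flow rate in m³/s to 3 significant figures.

For laminar flow, f = 64/Re with Re = ρVD/μ, so Darcy-Weisbach reduces to ΔP = 32μLV/D². Solving for V: V = ΔP·D²/(32μL) = 8.16e+05·(0.19)²/(32·1.38·87) = 7.667 m/s.
Check: Re = ρVD/μ = 1260·7.667·0.19/1.38 = 1330 < 2300, so the laminar assumption holds.
Q = V·A = 7.667·(π/4·0.19²) = 0.2174 m³/s = 0.217 m³/s.

Q ≈ 0.217 m³/s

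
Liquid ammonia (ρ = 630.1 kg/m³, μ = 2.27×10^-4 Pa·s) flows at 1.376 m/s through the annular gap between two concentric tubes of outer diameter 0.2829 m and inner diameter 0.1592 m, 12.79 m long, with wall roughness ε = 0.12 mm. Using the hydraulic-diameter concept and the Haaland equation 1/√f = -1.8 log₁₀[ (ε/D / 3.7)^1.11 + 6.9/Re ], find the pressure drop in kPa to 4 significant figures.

Hydraulic diameter D_h = 4A/P = D_o - D_i = 0.2829 - 0.1592 = 0.1237 m.
Re = ρVD_h/μ = 630.1·1.376·0.1237/0.000227 = 4.725e+05.
ε/D_h = 0.00012/0.1237 = 0.00097; Haaland gives 1/√f = -1.8 log₁₀[0.000106+1.46e-05] = 7.055, so f = 0.02009.
ΔP = f(L/D_h)(ρV²/2) = 0.02009·12.79/0.1237·596.5 = 1239 Pa.
ΔP = 1.239 kPa.

ΔP ≈ 1.239 kPa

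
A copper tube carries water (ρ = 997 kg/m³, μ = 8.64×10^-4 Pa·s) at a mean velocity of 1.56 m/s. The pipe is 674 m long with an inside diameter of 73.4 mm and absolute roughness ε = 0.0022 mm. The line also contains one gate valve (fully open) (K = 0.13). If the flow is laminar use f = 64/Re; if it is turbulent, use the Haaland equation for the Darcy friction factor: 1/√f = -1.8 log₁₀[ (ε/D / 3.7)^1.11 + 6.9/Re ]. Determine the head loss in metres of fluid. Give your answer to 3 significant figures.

h_f ≈ 19.4 m

Reynolds number Re = ρVD/μ = 997 · 1.56 · 0.0734 / 0.000864 = 1.321e+05.
Re > 4000 → turbulent. Relative roughness ε/D = 2.2e-06/0.0734 = 3e-05. Haaland: 1/√f = -1.8 log₁₀[(3e-05/3.7)^1.11 + 6.9/1.321e+05] = -1.8 log₁₀[2.23e-06 + 5.22e-05] = 7.675, so f = 0.01698.
Total minor-loss coefficient ΣK = 1·0.13 = 0.13.
ΔP = [f·L/D + ΣK]·(ρV²/2) = [0.01698·674/0.0734 + 0.13]·(997·1.56²/2) = [155.9 + 0.13]·1213 = 1.893e+05 Pa.
Head loss h_f = ΔP/(ρg) = 1.893e+05/(997·9.81) = 19.4 m.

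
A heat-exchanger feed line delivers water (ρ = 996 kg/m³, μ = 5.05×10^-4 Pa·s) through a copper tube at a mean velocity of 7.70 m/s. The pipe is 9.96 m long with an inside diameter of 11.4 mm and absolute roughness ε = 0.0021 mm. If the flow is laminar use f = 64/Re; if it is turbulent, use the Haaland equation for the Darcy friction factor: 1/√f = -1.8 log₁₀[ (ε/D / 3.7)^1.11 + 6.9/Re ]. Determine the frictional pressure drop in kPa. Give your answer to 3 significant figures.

ΔP ≈ 441 kPa

Reynolds number Re = ρVD/μ = 996 · 7.7 · 0.0114 / 0.000505 = 1.731e+05.
Re > 4000 → turbulent. Relative roughness ε/D = 2.1e-06/0.0114 = 0.000184. Haaland: 1/√f = -1.8 log₁₀[(0.000184/3.7)^1.11 + 6.9/1.731e+05] = -1.8 log₁₀[1.67e-05 + 3.99e-05] = 7.645, so f = 0.01711.
Darcy-Weisbach: ΔP = f(L/D)(ρV²/2) = 0.01711·(9.96/0.0114)·(996·7.7²/2) = 0.01711·873.7·2.953e+04 = 4.414e+05 Pa.
ΔP = 4.414e+05 Pa = 441 kPa.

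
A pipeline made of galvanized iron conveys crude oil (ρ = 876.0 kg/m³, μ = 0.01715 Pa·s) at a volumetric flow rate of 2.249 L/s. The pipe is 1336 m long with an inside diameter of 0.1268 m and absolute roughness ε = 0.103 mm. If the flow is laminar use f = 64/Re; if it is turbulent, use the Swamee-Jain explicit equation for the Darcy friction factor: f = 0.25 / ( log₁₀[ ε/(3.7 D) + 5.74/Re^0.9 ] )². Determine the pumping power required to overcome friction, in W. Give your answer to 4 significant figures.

P ≈ 18.27 W

Q = 2.249 L/s = 2.249/1000 = 0.002249 m³/s.
Cross-sectional area A = πD²/4 = π(0.1268)²/4 = 0.01263 m²; mean velocity V = Q/A = 0.002249/0.01263 = 0.1781 m/s.
Reynolds number Re = ρVD/μ = 876 · 0.1781 · 0.1268 / 0.0171 = 1154.
Re < 2300 → laminar flow, so f = 64/Re = 64/1154 = 0.05548 (the turbulent correlation is not needed).
Darcy-Weisbach: ΔP = f(L/D)(ρV²/2) = 0.05548·(1336/0.1268)·(876·0.1781²/2) = 0.05548·1.054e+04·13.89 = 8122 Pa.
Pumping power P = QΔP = 0.002249·8122 = 18.266 W = 18.27 W.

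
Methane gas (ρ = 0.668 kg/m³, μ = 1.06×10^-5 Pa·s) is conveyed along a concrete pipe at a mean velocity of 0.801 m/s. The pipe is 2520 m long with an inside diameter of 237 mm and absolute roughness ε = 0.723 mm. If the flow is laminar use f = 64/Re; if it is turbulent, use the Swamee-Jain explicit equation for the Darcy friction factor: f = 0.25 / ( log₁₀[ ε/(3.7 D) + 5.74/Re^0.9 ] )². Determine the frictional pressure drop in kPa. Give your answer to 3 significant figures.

Reynolds number Re = ρVD/μ = 0.668 · 0.801 · 0.237 / 1.06e-05 = 1.196e+04.
Re > 4000 → turbulent. Relative roughness ε/D = 0.000723/0.237 = 0.00305. Swamee-Jain: f = 0.25/(log₁₀[0.00305/3.7 + 5.74/1.196e+04^0.9])² = 0.25/(log₁₀[0.000824 + 0.00123])² = 0.25/(-2.688)² = 0.0346.
Darcy-Weisbach: ΔP = f(L/D)(ρV²/2) = 0.0346·(2520/0.237)·(0.668·0.801²/2) = 0.0346·1.063e+04·0.2143 = 78.84 Pa.
ΔP = 78.84 Pa = 0.0788 kPa.

ΔP ≈ 0.0788 kPa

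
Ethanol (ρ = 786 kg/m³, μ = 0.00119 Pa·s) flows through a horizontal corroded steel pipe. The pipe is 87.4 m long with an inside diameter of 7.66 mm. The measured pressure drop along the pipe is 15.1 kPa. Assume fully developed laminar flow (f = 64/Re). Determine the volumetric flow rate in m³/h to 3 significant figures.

For laminar flow, f = 64/Re with Re = ρVD/μ, so Darcy-Weisbach reduces to ΔP = 32μLV/D². Solving for V: V = ΔP·D²/(32μL) = 1.51e+04·(0.00766)²/(32·0.00119·87.4) = 0.2662 m/s.
Check: Re = ρVD/μ = 786·0.2662·0.00766/0.00119 = 1347 < 2300, so the laminar assumption holds.
Q = V·A = 0.2662·(π/4·0.00766²) = 1.227e-05 m³/s = 0.0442 m³/h.

Q ≈ 0.0442 m³/h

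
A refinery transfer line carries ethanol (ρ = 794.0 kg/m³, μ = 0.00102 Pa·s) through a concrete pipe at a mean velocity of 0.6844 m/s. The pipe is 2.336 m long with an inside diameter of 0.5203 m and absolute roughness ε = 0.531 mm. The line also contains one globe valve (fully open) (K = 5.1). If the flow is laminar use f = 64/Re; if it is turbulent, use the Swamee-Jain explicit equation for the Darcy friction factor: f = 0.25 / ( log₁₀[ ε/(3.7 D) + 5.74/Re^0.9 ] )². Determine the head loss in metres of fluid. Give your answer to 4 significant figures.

Reynolds number Re = ρVD/μ = 794 · 0.6844 · 0.5203 / 0.00102 = 2.772e+05.
Re > 4000 → turbulent. Relative roughness ε/D = 0.000531/0.5203 = 0.00102. Swamee-Jain: f = 0.25/(log₁₀[0.00102/3.7 + 5.74/2.772e+05^0.9])² = 0.25/(log₁₀[0.000276 + 7.25e-05])² = 0.25/(-3.458)² = 0.02091.
Total minor-loss coefficient ΣK = 1·5.1 = 5.1.
ΔP = [f·L/D + ΣK]·(ρV²/2) = [0.02091·2.336/0.5203 + 5.1]·(794·0.6844²/2) = [0.09387 + 5.1]·186 = 965.8 Pa.
Head loss h_f = ΔP/(ρg) = 965.8/(794·9.81) = 0.1240 m.

h_f ≈ 0.1240 m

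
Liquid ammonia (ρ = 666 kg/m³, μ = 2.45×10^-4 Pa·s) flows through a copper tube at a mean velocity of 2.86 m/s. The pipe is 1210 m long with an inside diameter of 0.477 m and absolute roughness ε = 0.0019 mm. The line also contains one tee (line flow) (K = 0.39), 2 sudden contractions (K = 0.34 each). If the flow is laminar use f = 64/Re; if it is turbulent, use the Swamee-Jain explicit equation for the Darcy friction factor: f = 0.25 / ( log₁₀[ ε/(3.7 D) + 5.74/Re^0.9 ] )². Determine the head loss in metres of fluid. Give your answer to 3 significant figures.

Reynolds number Re = ρVD/μ = 666 · 2.86 · 0.477 / 0.000245 = 3.708e+06.
Re > 4000 → turbulent. Relative roughness ε/D = 1.9e-06/0.477 = 3.98e-06. Swamee-Jain: f = 0.25/(log₁₀[3.98e-06/3.7 + 5.74/3.708e+06^0.9])² = 0.25/(log₁₀[1.08e-06 + 7.02e-06])² = 0.25/(-5.091)² = 0.009644.
Total minor-loss coefficient ΣK = 1·0.39 + 2·0.34 = 1.07.
ΔP = [f·L/D + ΣK]·(ρV²/2) = [0.009644·1210/0.477 + 1.07]·(666·2.86²/2) = [24.46 + 1.07]·2724 = 6.955e+04 Pa.
Head loss h_f = ΔP/(ρg) = 6.955e+04/(666·9.81) = 10.6 m.

h_f ≈ 10.6 m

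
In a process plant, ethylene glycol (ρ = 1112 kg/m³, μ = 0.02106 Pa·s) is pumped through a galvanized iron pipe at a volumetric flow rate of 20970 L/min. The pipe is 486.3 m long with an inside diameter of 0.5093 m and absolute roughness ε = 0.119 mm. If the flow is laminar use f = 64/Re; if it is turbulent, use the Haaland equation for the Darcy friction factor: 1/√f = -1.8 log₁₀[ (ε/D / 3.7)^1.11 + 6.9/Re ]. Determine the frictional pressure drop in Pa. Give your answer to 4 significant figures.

Q = 20970 L/min = 20970/60000 = 0.3495 m³/s.
Cross-sectional area A = πD²/4 = π(0.5093)²/4 = 0.2037 m²; mean velocity V = Q/A = 0.3495/0.2037 = 1.716 m/s.
Reynolds number Re = ρVD/μ = 1112 · 1.716 · 0.5093 / 0.0211 = 4.613e+04.
Re > 4000 → turbulent. Relative roughness ε/D = 0.000119/0.5093 = 0.000234. Haaland: 1/√f = -1.8 log₁₀[(0.000234/3.7)^1.11 + 6.9/4.613e+04] = -1.8 log₁₀[2.18e-05 + 0.00015] = 6.779, so f = 0.02176.
Darcy-Weisbach: ΔP = f(L/D)(ρV²/2) = 0.02176·(486.3/0.5093)·(1112·1.716²/2) = 0.02176·954.8·1636 = 3.4e+04 Pa.

ΔP ≈ 34000 Pa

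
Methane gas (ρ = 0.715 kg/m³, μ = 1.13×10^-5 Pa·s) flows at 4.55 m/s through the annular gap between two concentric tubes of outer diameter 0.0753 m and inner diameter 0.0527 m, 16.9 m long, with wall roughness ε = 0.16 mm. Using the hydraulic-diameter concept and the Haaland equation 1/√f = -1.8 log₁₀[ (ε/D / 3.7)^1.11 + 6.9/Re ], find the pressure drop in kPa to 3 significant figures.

ΔP ≈ 0.235 kPa

Hydraulic diameter D_h = 4A/P = D_o - D_i = 0.0753 - 0.0527 = 0.0226 m.
Re = ρVD_h/μ = 0.715·4.55·0.0226/1.13e-05 = 6507.
ε/D_h = 0.00016/0.0226 = 0.00708; Haaland gives 1/√f = -1.8 log₁₀[0.000961+0.00106] = 4.85, so f = 0.04252.
ΔP = f(L/D_h)(ρV²/2) = 0.04252·16.9/0.0226·7.401 = 235.3 Pa.
ΔP = 0.235 kPa.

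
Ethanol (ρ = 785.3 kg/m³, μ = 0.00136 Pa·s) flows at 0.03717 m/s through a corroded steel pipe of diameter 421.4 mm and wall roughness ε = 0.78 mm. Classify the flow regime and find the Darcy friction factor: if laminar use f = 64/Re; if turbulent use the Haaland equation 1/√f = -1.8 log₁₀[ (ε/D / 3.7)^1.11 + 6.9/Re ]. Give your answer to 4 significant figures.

f ≈ 0.03409

Re = ρVD/μ = 785.3·0.03717·0.4214/0.00136 = 9044.
Re > 4000 → turbulent. ε/D = 0.00078/0.4214 = 0.00185; Haaland: 1/√f = -1.8 log₁₀[0.000217 + 0.000763] = 5.416, so f = 0.03409.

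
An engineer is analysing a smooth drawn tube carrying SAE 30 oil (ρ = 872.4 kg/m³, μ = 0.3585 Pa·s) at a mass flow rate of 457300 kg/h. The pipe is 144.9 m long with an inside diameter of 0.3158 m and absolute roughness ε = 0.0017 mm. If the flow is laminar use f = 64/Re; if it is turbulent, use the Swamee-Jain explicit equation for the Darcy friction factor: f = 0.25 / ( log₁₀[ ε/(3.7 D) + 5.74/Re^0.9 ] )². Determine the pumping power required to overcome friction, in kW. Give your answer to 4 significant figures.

ṁ = 457300 kg/h = 457300/3600 = 127 kg/s.
A = πD²/4 = π(0.3158)²/4 = 0.07833 m²; mean velocity V = ṁ/(ρA) = 127/(872.4 · 0.07833) = 1.859 m/s.
Reynolds number Re = ρVD/μ = 872.4 · 1.859 · 0.3158 / 0.358 = 1429.
Re < 2300 → laminar flow, so f = 64/Re = 64/1429 = 0.0448 (the turbulent correlation is not needed).
Darcy-Weisbach: ΔP = f(L/D)(ρV²/2) = 0.0448·(144.9/0.3158)·(872.4·1.859²/2) = 0.0448·458.8·1507 = 3.099e+04 Pa.
Q = ṁ/ρ = 127/872.4 = 0.1456 m³/s.
Pumping power P = QΔP = 0.1456·3.099e+04 = 4511.6 W = 4.512 kW.

P ≈ 4.512 kW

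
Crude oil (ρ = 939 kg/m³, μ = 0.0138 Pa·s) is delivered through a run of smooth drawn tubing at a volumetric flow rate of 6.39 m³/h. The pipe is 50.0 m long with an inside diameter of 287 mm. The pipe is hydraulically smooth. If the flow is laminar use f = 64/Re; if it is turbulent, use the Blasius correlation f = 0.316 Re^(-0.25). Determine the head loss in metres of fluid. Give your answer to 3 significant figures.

Q = 6.39 m³/h = 6.39/3600 = 0.001775 m³/s.
Cross-sectional area A = πD²/4 = π(0.287)²/4 = 0.06469 m²; mean velocity V = Q/A = 0.001775/0.06469 = 0.02744 m/s.
Reynolds number Re = ρVD/μ = 939 · 0.02744 · 0.287 / 0.0138 = 535.8.
Re < 2300 → laminar flow, so f = 64/Re = 64/535.8 = 0.1194 (the turbulent correlation is not needed).
Darcy-Weisbach: ΔP = f(L/D)(ρV²/2) = 0.1194·(50/0.287)·(939·0.02744²/2) = 0.1194·174.2·0.3534 = 7.355 Pa.
Head loss h_f = ΔP/(ρg) = 7.355/(939·9.81) = 7.98×10^-4 m.

h_f ≈ 7.98×10^-4 m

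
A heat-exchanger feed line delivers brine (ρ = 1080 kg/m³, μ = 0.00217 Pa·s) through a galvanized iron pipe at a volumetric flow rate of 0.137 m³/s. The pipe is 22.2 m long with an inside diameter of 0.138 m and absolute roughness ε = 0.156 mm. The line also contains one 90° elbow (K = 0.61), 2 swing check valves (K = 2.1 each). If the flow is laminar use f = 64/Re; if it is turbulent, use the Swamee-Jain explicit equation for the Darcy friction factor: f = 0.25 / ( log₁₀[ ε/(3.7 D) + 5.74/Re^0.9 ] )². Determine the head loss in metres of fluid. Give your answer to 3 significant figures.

h_f ≈ 34.9 m

Cross-sectional area A = πD²/4 = π(0.138)²/4 = 0.01496 m²; mean velocity V = Q/A = 0.137/0.01496 = 9.16 m/s.
Reynolds number Re = ρVD/μ = 1080 · 9.16 · 0.138 / 0.00217 = 6.291e+05.
Re > 4000 → turbulent. Relative roughness ε/D = 0.000156/0.138 = 0.00113. Swamee-Jain: f = 0.25/(log₁₀[0.00113/3.7 + 5.74/6.291e+05^0.9])² = 0.25/(log₁₀[0.000306 + 3.47e-05])² = 0.25/(-3.468)² = 0.02078.
Total minor-loss coefficient ΣK = 1·0.61 + 2·2.1 = 4.81.
ΔP = [f·L/D + ΣK]·(ρV²/2) = [0.02078·22.2/0.138 + 4.81]·(1080·9.16²/2) = [3.343 + 4.81]·4.53e+04 = 3.694e+05 Pa.
Head loss h_f = ΔP/(ρg) = 3.694e+05/(1080·9.81) = 34.9 m.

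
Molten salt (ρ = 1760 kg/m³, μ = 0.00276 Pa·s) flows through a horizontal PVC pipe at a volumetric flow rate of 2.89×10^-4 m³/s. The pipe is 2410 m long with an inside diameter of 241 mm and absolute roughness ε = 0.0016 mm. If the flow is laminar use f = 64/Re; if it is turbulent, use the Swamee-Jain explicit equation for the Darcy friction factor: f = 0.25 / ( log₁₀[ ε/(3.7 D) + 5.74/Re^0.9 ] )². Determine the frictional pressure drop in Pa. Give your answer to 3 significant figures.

Cross-sectional area A = πD²/4 = π(0.241)²/4 = 0.04562 m²; mean velocity V = Q/A = 0.000289/0.04562 = 0.006335 m/s.
Reynolds number Re = ρVD/μ = 1760 · 0.006335 · 0.241 / 0.00276 = 973.6.
Re < 2300 → laminar flow, so f = 64/Re = 64/973.6 = 0.06573 (the turbulent correlation is not needed).
Darcy-Weisbach: ΔP = f(L/D)(ρV²/2) = 0.06573·(2410/0.241)·(1760·0.006335²/2) = 0.06573·1e+04·0.03532 = 23.22 Pa.

ΔP ≈ 23.2 Pa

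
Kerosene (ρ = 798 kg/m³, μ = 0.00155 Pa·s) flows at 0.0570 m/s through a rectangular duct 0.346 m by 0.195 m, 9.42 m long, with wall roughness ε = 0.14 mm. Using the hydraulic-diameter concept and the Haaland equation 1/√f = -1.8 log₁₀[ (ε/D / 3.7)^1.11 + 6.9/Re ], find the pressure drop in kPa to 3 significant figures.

ΔP ≈ 0.00168 kPa

Hydraulic diameter D_h = 4A/P = 4·(0.346·0.195)/(2·(0.346+0.195)) = 0.2699/1.082 = 0.2494 m.
Re = ρVD_h/μ = 798·0.057·0.2494/0.00155 = 7320.
ε/D_h = 0.00014/0.2494 = 0.000561; Haaland gives 1/√f = -1.8 log₁₀[5.77e-05+0.000943] = 5.4, so f = 0.0343.
ΔP = f(L/D_h)(ρV²/2) = 0.0343·9.42/0.2494·1.296 = 1.679 Pa.
ΔP = 0.00168 kPa.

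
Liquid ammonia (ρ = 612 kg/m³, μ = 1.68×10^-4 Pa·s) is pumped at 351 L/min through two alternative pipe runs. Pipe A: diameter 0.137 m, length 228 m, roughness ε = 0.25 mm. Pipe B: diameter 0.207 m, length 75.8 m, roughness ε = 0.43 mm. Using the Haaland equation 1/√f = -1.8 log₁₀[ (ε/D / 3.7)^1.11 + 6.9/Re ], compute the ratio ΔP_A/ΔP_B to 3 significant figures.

ΔP_A/ΔP_B ≈ 22.6

Pipe A: V = Q/A = 0.00585/0.01474 = 0.3968 m/s; Re = 1.981e+05; ε/D = 0.00182; Haaland → f = 0.02375; ΔP_A = f(L/D)(ρV²/2) = 1905 Pa.
Pipe B: V = Q/A = 0.00585/0.03365 = 0.1738 m/s; Re = 1.311e+05; ε/D = 0.00208; Haaland → f = 0.02485; ΔP_B = f(L/D)(ρV²/2) = 84.14 Pa.
ΔP_A/ΔP_B = 1905/84.14 = 22.6.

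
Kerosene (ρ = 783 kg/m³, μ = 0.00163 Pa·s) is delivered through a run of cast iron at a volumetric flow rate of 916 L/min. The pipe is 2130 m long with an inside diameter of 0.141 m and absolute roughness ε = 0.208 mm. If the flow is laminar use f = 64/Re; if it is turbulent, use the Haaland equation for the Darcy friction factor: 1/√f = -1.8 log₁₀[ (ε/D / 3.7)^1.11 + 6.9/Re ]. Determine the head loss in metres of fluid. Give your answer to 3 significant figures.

Q = 916 L/min = 916/60000 = 0.01527 m³/s.
Cross-sectional area A = πD²/4 = π(0.141)²/4 = 0.01561 m²; mean velocity V = Q/A = 0.01527/0.01561 = 0.9777 m/s.
Reynolds number Re = ρVD/μ = 783 · 0.9777 · 0.141 / 0.00163 = 6.622e+04.
Re > 4000 → turbulent. Relative roughness ε/D = 0.000208/0.141 = 0.00148. Haaland: 1/√f = -1.8 log₁₀[(0.00148/3.7)^1.11 + 6.9/6.622e+04] = -1.8 log₁₀[0.000169 + 0.000104] = 6.416, so f = 0.0243.
Darcy-Weisbach: ΔP = f(L/D)(ρV²/2) = 0.0243·(2130/0.141)·(783·0.9777²/2) = 0.0243·1.511e+04·374.3 = 1.374e+05 Pa.
Head loss h_f = ΔP/(ρg) = 1.374e+05/(783·9.81) = 17.9 m.

h_f ≈ 17.9 m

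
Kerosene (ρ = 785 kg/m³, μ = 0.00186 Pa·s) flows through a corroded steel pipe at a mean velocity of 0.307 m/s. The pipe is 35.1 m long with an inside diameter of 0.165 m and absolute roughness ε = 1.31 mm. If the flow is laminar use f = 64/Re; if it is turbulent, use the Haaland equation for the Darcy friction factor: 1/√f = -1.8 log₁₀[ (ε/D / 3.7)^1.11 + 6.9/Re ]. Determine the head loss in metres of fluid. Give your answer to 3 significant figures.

Reynolds number Re = ρVD/μ = 785 · 0.307 · 0.165 / 0.00186 = 2.138e+04.
Re > 4000 → turbulent. Relative roughness ε/D = 0.00131/0.165 = 0.00794. Haaland: 1/√f = -1.8 log₁₀[(0.00794/3.7)^1.11 + 6.9/2.138e+04] = -1.8 log₁₀[0.00109 + 0.000323] = 5.129, so f = 0.03801.
Darcy-Weisbach: ΔP = f(L/D)(ρV²/2) = 0.03801·(35.1/0.165)·(785·0.307²/2) = 0.03801·212.7·36.99 = 299.1 Pa.
Head loss h_f = ΔP/(ρg) = 299.1/(785·9.81) = 0.0388 m.

h_f ≈ 0.0388 m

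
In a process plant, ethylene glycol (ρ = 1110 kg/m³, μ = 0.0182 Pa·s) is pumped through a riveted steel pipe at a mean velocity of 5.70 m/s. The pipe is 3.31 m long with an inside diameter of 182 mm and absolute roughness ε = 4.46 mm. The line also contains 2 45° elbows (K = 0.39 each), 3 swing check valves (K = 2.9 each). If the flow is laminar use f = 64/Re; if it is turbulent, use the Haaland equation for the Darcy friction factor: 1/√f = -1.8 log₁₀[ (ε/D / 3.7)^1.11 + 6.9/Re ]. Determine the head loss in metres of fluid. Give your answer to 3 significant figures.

Reynolds number Re = ρVD/μ = 1110 · 5.7 · 0.182 / 0.0182 = 6.327e+04.
Re > 4000 → turbulent. Relative roughness ε/D = 0.00446/0.182 = 0.0245. Haaland: 1/√f = -1.8 log₁₀[(0.0245/3.7)^1.11 + 6.9/6.327e+04] = -1.8 log₁₀[0.00381 + 0.000109] = 4.331, so f = 0.0533.
Total minor-loss coefficient ΣK = 2·0.39 + 3·2.9 = 9.48.
ΔP = [f·L/D + ΣK]·(ρV²/2) = [0.0533·3.31/0.182 + 9.48]·(1110·5.7²/2) = [0.9694 + 9.48]·1.803e+04 = 1.884e+05 Pa.
Head loss h_f = ΔP/(ρg) = 1.884e+05/(1110·9.81) = 17.3 m.

h_f ≈ 17.3 m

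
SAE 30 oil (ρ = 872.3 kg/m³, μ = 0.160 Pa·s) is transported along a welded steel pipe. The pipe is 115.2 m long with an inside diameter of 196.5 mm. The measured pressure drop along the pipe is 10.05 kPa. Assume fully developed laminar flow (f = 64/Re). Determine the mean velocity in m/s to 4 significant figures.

For laminar flow, f = 64/Re with Re = ρVD/μ, so Darcy-Weisbach reduces to ΔP = 32μLV/D². Solving for V: V = ΔP·D²/(32μL) = 1.005e+04·(0.1965)²/(32·0.16·115.2) = 0.6579 m/s.
Check: Re = ρVD/μ = 872.3·0.6579·0.1965/0.16 = 704.8 < 2300, so the laminar assumption holds.

V ≈ 0.6579 m/s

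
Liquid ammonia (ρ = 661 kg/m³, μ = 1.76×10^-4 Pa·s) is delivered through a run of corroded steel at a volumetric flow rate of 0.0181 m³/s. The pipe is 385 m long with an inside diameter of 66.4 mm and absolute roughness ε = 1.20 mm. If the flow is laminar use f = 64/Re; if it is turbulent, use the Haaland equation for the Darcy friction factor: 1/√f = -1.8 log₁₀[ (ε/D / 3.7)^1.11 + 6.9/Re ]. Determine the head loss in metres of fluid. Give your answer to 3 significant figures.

Cross-sectional area A = πD²/4 = π(0.0664)²/4 = 0.003463 m²; mean velocity V = Q/A = 0.0181/0.003463 = 5.227 m/s.
Reynolds number Re = ρVD/μ = 661 · 5.227 · 0.0664 / 0.000176 = 1.303e+06.
Re > 4000 → turbulent. Relative roughness ε/D = 0.0012/0.0664 = 0.0181. Haaland: 1/√f = -1.8 log₁₀[(0.0181/3.7)^1.11 + 6.9/1.303e+06] = -1.8 log₁₀[0.00272 + 5.29e-06] = 4.616, so f = 0.04693.
Darcy-Weisbach: ΔP = f(L/D)(ρV²/2) = 0.04693·(385/0.0664)·(661·5.227²/2) = 0.04693·5798·9030 = 2.457e+06 Pa.
Head loss h_f = ΔP/(ρg) = 2.457e+06/(661·9.81) = 379 m.

h_f ≈ 379 m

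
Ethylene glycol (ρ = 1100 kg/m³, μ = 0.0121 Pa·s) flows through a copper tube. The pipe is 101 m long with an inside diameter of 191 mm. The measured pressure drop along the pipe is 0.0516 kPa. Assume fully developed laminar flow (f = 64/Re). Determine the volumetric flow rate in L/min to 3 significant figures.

For laminar flow, f = 64/Re with Re = ρVD/μ, so Darcy-Weisbach reduces to ΔP = 32μLV/D². Solving for V: V = ΔP·D²/(32μL) = 51.6·(0.191)²/(32·0.0121·101) = 0.04813 m/s.
Check: Re = ρVD/μ = 1100·0.04813·0.191/0.0121 = 835.8 < 2300, so the laminar assumption holds.
Q = V·A = 0.04813·(π/4·0.191²) = 0.001379 m³/s = 82.7 L/min.

Q ≈ 82.7 L/min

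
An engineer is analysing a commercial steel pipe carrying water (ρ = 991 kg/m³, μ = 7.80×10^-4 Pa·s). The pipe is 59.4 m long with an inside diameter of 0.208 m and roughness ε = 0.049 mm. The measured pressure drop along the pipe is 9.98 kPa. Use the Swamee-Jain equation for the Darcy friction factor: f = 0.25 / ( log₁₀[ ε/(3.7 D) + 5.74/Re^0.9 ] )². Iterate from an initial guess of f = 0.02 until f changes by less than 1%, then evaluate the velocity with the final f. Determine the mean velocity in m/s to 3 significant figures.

V ≈ 2.12 m/s

Rearranging Darcy-Weisbach: V = √(2·ΔP·D/(f·L·ρ)). With ε/D = 4.9e-05/0.208 = 0.000236, iterate starting from f = 0.02:
  f = 0.02 → V = √(2·9980·0.208/(0.02·59.4·991)) = 1.878 m/s; Re = ρVD/μ = 4.963e+05; f → 0.01584
  f = 0.01584 → V = 2.11 m/s; Re = 5.576e+05; f → 0.0157
Converged (Δf/f < 1%). With the final f = 0.0157: V = √(2·9980·0.208/(0.0157·59.4·991)) = 2.119 m/s.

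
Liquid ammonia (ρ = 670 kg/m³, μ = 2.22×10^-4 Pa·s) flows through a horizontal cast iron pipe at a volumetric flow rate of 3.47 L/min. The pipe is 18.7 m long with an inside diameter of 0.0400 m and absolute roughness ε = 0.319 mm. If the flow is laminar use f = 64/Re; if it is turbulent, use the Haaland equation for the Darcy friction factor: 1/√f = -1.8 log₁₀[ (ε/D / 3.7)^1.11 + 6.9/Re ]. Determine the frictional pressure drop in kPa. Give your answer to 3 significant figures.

Q = 3.47 L/min = 3.47/60000 = 5.783e-05 m³/s.
Cross-sectional area A = πD²/4 = π(0.04)²/4 = 0.001257 m²; mean velocity V = Q/A = 5.783e-05/0.001257 = 0.04602 m/s.
Reynolds number Re = ρVD/μ = 670 · 0.04602 · 0.04 / 0.000222 = 5556.
Re > 4000 → turbulent. Relative roughness ε/D = 0.000319/0.04 = 0.00797. Haaland: 1/√f = -1.8 log₁₀[(0.00797/3.7)^1.11 + 6.9/5556] = -1.8 log₁₀[0.0011 + 0.00124] = 4.736, so f = 0.04459.
Darcy-Weisbach: ΔP = f(L/D)(ρV²/2) = 0.04459·(18.7/0.04)·(670·0.04602²/2) = 0.04459·467.5·0.7095 = 14.79 Pa.
ΔP = 14.79 Pa = 0.0148 kPa.

ΔP ≈ 0.0148 kPa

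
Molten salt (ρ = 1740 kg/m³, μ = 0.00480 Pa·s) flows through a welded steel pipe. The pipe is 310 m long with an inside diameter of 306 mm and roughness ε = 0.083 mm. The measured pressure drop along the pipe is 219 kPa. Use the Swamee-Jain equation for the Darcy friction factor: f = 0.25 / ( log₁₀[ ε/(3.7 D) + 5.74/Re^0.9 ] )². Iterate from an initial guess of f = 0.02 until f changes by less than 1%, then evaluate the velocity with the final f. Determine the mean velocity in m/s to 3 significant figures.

V ≈ 3.90 m/s

Rearranging Darcy-Weisbach: V = √(2·ΔP·D/(f·L·ρ)). With ε/D = 8.3e-05/0.306 = 0.000271, iterate starting from f = 0.02:
  f = 0.02 → V = √(2·2.19e+05·0.306/(0.02·310·1740)) = 3.525 m/s; Re = ρVD/μ = 3.91e+05; f → 0.01645
  f = 0.01645 → V = 3.886 m/s; Re = 4.31e+05; f → 0.01632
Converged (Δf/f < 1%). With the final f = 0.01632: V = √(2·2.19e+05·0.306/(0.01632·310·1740)) = 3.902 m/s.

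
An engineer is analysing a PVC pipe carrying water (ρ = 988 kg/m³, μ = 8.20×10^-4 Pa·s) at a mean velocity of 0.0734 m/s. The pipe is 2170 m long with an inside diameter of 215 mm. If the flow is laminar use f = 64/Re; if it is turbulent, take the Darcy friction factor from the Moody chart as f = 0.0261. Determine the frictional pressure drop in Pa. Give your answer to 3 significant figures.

Reynolds number Re = ρVD/μ = 988 · 0.0734 · 0.215 / 0.00082 = 1.901e+04.
Re > 4000 → turbulent; use the Moody-chart value f = 0.0261.
Darcy-Weisbach: ΔP = f(L/D)(ρV²/2) = 0.0261·(2170/0.215)·(988·0.0734²/2) = 0.0261·1.009e+04·2.661 = 701.1 Pa.

ΔP ≈ 701 Pa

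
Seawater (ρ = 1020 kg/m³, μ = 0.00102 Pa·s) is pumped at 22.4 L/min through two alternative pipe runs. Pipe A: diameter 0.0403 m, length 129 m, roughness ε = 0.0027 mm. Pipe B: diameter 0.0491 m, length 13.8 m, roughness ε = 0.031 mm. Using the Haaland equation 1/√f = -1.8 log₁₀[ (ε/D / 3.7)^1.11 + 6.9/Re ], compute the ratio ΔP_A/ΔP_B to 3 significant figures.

ΔP_A/ΔP_B ≈ 23.3

Pipe A: V = Q/A = 0.0003733/0.001276 = 0.2927 m/s; Re = 1.18e+04; ε/D = 6.7e-05; Haaland → f = 0.02961; ΔP_A = f(L/D)(ρV²/2) = 4140 Pa.
Pipe B: V = Q/A = 0.0003733/0.001893 = 0.1972 m/s; Re = 9681; ε/D = 0.000631; Haaland → f = 0.03194; ΔP_B = f(L/D)(ρV²/2) = 178 Pa.
ΔP_A/ΔP_B = 4140/178 = 23.3.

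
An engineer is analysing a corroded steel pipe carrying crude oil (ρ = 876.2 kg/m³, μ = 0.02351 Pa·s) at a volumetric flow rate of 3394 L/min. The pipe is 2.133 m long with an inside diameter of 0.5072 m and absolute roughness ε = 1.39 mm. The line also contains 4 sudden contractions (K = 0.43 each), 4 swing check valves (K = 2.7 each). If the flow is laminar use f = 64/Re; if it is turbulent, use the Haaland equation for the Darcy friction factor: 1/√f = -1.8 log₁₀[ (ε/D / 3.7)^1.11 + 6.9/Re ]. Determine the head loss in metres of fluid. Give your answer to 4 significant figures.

Q = 3394 L/min = 3394/60000 = 0.05657 m³/s.
Cross-sectional area A = πD²/4 = π(0.5072)²/4 = 0.202 m²; mean velocity V = Q/A = 0.05657/0.202 = 0.28 m/s.
Reynolds number Re = ρVD/μ = 876.2 · 0.28 · 0.5072 / 0.0235 = 5292.
Re > 4000 → turbulent. Relative roughness ε/D = 0.00139/0.5072 = 0.00274. Haaland: 1/√f = -1.8 log₁₀[(0.00274/3.7)^1.11 + 6.9/5292] = -1.8 log₁₀[0.000335 + 0.0013] = 5.014, so f = 0.03978.
Total minor-loss coefficient ΣK = 4·0.43 + 4·2.7 = 12.5.
ΔP = [f·L/D + ΣK]·(ρV²/2) = [0.03978·2.133/0.5072 + 12.5]·(876.2·0.28²/2) = [0.1673 + 12.5]·34.34 = 435.7 Pa.
Head loss h_f = ΔP/(ρg) = 435.7/(876.2·9.81) = 0.05069 m.

h_f ≈ 0.05069 m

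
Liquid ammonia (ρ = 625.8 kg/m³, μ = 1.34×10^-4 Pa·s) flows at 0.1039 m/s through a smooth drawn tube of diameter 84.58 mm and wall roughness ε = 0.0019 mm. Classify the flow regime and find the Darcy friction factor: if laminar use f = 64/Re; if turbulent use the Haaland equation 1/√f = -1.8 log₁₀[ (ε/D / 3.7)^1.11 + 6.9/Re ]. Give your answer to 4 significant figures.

f ≈ 0.02171

Re = ρVD/μ = 625.8·0.1039·0.08458/0.000134 = 4.104e+04.
Re > 4000 → turbulent. ε/D = 1.9e-06/0.08458 = 2.25e-05; Haaland: 1/√f = -1.8 log₁₀[1.62e-06 + 0.000168] = 6.786, so f = 0.02171.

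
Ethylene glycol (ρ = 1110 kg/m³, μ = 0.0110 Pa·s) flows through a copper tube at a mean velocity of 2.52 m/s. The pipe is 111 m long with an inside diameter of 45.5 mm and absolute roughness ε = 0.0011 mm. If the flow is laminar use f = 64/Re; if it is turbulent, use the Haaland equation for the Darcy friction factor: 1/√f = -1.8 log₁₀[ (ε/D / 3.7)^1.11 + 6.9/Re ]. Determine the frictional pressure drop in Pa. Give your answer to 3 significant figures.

Reynolds number Re = ρVD/μ = 1110 · 2.52 · 0.0455 / 0.011 = 1.157e+04.
Re > 4000 → turbulent. Relative roughness ε/D = 1.1e-06/0.0455 = 2.42e-05. Haaland: 1/√f = -1.8 log₁₀[(2.42e-05/3.7)^1.11 + 6.9/1.157e+04] = -1.8 log₁₀[1.76e-06 + 0.000596] = 5.802, so f = 0.02971.
Darcy-Weisbach: ΔP = f(L/D)(ρV²/2) = 0.02971·(111/0.0455)·(1110·2.52²/2) = 0.02971·2440·3524 = 2.554e+05 Pa.

ΔP ≈ 255000 Pa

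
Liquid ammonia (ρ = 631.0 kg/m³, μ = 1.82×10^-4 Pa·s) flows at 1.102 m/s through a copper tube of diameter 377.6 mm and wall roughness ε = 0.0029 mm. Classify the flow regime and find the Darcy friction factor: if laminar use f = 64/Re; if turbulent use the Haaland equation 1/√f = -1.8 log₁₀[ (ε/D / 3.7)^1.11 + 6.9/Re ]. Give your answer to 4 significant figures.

f ≈ 0.01108

Re = ρVD/μ = 631·1.102·0.3776/0.000182 = 1.443e+06.
Re > 4000 → turbulent. ε/D = 2.9e-06/0.3776 = 7.68e-06; Haaland: 1/√f = -1.8 log₁₀[4.92e-07 + 4.78e-06] = 9.5, so f = 0.01108.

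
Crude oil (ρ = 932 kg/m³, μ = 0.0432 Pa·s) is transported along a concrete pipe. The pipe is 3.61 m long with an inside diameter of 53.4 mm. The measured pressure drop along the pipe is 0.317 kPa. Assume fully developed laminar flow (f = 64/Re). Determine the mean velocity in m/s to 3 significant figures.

For laminar flow, f = 64/Re with Re = ρVD/μ, so Darcy-Weisbach reduces to ΔP = 32μLV/D². Solving for V: V = ΔP·D²/(32μL) = 317·(0.0534)²/(32·0.0432·3.61) = 0.1811 m/s.
Check: Re = ρVD/μ = 932·0.1811·0.0534/0.0432 = 208.7 < 2300, so the laminar assumption holds.

V ≈ 0.181 m/s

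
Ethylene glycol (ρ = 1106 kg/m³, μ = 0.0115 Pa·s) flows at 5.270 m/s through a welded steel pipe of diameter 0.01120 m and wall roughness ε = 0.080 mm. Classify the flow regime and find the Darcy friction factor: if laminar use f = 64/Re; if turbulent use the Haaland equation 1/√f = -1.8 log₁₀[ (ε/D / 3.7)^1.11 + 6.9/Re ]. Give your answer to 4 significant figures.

Re = ρVD/μ = 1106·5.27·0.0112/0.0115 = 5677.
Re > 4000 → turbulent. ε/D = 8e-05/0.0112 = 0.00714; Haaland: 1/√f = -1.8 log₁₀[0.000971 + 0.00122] = 4.789, so f = 0.04361.

f ≈ 0.04361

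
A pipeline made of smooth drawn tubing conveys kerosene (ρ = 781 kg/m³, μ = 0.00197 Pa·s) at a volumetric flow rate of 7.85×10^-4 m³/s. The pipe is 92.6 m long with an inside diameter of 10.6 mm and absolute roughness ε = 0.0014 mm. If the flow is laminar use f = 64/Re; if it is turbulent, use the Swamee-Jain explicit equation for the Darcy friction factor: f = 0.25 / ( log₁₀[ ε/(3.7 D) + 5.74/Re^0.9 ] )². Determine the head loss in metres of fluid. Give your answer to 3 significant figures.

Cross-sectional area A = πD²/4 = π(0.0106)²/4 = 8.825e-05 m²; mean velocity V = Q/A = 0.000785/8.825e-05 = 8.895 m/s.
Reynolds number Re = ρVD/μ = 781 · 8.895 · 0.0106 / 0.00197 = 3.738e+04.
Re > 4000 → turbulent. Relative roughness ε/D = 1.4e-06/0.0106 = 0.000132. Swamee-Jain: f = 0.25/(log₁₀[0.000132/3.7 + 5.74/3.738e+04^0.9])² = 0.25/(log₁₀[3.57e-05 + 0.00044])² = 0.25/(-3.323)² = 0.02265.
Darcy-Weisbach: ΔP = f(L/D)(ρV²/2) = 0.02265·(92.6/0.0106)·(781·8.895²/2) = 0.02265·8736·3.09e+04 = 6.113e+06 Pa.
Head loss h_f = ΔP/(ρg) = 6.113e+06/(781·9.81) = 798 m.

h_f ≈ 798 m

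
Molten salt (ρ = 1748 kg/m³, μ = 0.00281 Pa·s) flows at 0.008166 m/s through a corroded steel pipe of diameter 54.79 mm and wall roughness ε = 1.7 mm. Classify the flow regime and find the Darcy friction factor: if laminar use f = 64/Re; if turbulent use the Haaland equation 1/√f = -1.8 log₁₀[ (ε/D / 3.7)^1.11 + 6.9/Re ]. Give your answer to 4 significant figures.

Re = ρVD/μ = 1748·0.008166·0.05479/0.00281 = 278.3.
Re < 2300 → laminar, so f = 64/Re = 0.23 (roughness is irrelevant in laminar flow).

f ≈ 0.2300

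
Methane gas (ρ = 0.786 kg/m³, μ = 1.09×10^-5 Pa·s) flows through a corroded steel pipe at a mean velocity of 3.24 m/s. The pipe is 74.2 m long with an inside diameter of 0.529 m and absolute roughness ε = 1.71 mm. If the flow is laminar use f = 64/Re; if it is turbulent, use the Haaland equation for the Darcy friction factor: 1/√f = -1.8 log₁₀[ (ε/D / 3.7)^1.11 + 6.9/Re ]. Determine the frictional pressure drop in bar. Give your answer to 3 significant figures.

Reynolds number Re = ρVD/μ = 0.786 · 3.24 · 0.529 / 1.09e-05 = 1.236e+05.
Re > 4000 → turbulent. Relative roughness ε/D = 0.00171/0.529 = 0.00323. Haaland: 1/√f = -1.8 log₁₀[(0.00323/3.7)^1.11 + 6.9/1.236e+05] = -1.8 log₁₀[0.000403 + 5.58e-05] = 6.01, so f = 0.02769.
Darcy-Weisbach: ΔP = f(L/D)(ρV²/2) = 0.02769·(74.2/0.529)·(0.786·3.24²/2) = 0.02769·140.3·4.126 = 16.02 Pa.
ΔP = 16.02 Pa = 1.60×10^-4 bar.

ΔP ≈ 1.60×10^-4 bar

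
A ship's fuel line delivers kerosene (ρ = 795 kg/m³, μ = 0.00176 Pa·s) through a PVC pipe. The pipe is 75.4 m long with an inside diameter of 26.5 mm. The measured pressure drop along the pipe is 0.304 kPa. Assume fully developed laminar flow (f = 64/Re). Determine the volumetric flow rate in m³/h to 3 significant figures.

Q ≈ 0.0998 m³/h

For laminar flow, f = 64/Re with Re = ρVD/μ, so Darcy-Weisbach reduces to ΔP = 32μLV/D². Solving for V: V = ΔP·D²/(32μL) = 304·(0.0265)²/(32·0.00176·75.4) = 0.05027 m/s.
Check: Re = ρVD/μ = 795·0.05027·0.0265/0.00176 = 601.8 < 2300, so the laminar assumption holds.
Q = V·A = 0.05027·(π/4·0.0265²) = 2.773e-05 m³/s = 0.0998 m³/h.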